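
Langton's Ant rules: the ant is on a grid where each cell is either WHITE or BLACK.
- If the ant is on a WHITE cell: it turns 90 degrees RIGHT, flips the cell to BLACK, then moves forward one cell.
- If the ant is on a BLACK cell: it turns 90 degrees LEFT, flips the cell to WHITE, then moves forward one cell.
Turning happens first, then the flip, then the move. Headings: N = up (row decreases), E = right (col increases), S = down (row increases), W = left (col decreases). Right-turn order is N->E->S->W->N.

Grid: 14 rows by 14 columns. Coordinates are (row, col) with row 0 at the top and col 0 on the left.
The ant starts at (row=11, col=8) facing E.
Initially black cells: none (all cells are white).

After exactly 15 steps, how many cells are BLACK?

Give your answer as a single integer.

Answer: 9

Derivation:
Step 1: on WHITE (11,8): turn R to S, flip to black, move to (12,8). |black|=1
Step 2: on WHITE (12,8): turn R to W, flip to black, move to (12,7). |black|=2
Step 3: on WHITE (12,7): turn R to N, flip to black, move to (11,7). |black|=3
Step 4: on WHITE (11,7): turn R to E, flip to black, move to (11,8). |black|=4
Step 5: on BLACK (11,8): turn L to N, flip to white, move to (10,8). |black|=3
Step 6: on WHITE (10,8): turn R to E, flip to black, move to (10,9). |black|=4
Step 7: on WHITE (10,9): turn R to S, flip to black, move to (11,9). |black|=5
Step 8: on WHITE (11,9): turn R to W, flip to black, move to (11,8). |black|=6
Step 9: on WHITE (11,8): turn R to N, flip to black, move to (10,8). |black|=7
Step 10: on BLACK (10,8): turn L to W, flip to white, move to (10,7). |black|=6
Step 11: on WHITE (10,7): turn R to N, flip to black, move to (9,7). |black|=7
Step 12: on WHITE (9,7): turn R to E, flip to black, move to (9,8). |black|=8
Step 13: on WHITE (9,8): turn R to S, flip to black, move to (10,8). |black|=9
Step 14: on WHITE (10,8): turn R to W, flip to black, move to (10,7). |black|=10
Step 15: on BLACK (10,7): turn L to S, flip to white, move to (11,7). |black|=9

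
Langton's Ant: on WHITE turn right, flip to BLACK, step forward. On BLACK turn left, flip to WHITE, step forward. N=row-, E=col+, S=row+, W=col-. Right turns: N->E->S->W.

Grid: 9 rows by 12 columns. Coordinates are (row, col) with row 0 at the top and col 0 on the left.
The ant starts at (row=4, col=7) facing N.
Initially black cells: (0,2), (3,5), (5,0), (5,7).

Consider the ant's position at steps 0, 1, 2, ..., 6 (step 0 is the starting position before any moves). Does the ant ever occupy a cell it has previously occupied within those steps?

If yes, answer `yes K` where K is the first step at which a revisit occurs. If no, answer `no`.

Step 1: on WHITE (4,7): turn R to E, flip to black, move to (4,8). |black|=5 — new cell
Step 2: on WHITE (4,8): turn R to S, flip to black, move to (5,8). |black|=6 — new cell
Step 3: on WHITE (5,8): turn R to W, flip to black, move to (5,7). |black|=7 — new cell
Step 4: on BLACK (5,7): turn L to S, flip to white, move to (6,7). |black|=6 — new cell
Step 5: on WHITE (6,7): turn R to W, flip to black, move to (6,6). |black|=7 — new cell
Step 6: on WHITE (6,6): turn R to N, flip to black, move to (5,6). |black|=8 — new cell
No revisit within 6 steps.

Answer: no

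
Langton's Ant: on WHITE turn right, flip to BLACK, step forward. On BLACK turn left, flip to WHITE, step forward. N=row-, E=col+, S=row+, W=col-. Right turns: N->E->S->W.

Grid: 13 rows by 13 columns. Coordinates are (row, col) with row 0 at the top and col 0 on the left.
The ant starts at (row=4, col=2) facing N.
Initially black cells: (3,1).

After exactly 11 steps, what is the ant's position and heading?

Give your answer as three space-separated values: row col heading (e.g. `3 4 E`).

Answer: 3 0 W

Derivation:
Step 1: on WHITE (4,2): turn R to E, flip to black, move to (4,3). |black|=2
Step 2: on WHITE (4,3): turn R to S, flip to black, move to (5,3). |black|=3
Step 3: on WHITE (5,3): turn R to W, flip to black, move to (5,2). |black|=4
Step 4: on WHITE (5,2): turn R to N, flip to black, move to (4,2). |black|=5
Step 5: on BLACK (4,2): turn L to W, flip to white, move to (4,1). |black|=4
Step 6: on WHITE (4,1): turn R to N, flip to black, move to (3,1). |black|=5
Step 7: on BLACK (3,1): turn L to W, flip to white, move to (3,0). |black|=4
Step 8: on WHITE (3,0): turn R to N, flip to black, move to (2,0). |black|=5
Step 9: on WHITE (2,0): turn R to E, flip to black, move to (2,1). |black|=6
Step 10: on WHITE (2,1): turn R to S, flip to black, move to (3,1). |black|=7
Step 11: on WHITE (3,1): turn R to W, flip to black, move to (3,0). |black|=8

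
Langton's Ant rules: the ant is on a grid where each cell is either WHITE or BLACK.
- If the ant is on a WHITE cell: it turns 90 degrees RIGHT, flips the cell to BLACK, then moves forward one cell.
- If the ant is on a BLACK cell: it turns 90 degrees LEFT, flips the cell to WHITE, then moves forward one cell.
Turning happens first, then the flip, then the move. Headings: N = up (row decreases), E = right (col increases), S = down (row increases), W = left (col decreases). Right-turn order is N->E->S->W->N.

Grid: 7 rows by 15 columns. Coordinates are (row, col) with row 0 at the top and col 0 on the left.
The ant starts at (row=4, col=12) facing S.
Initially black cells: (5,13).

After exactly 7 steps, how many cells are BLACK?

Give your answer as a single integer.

Step 1: on WHITE (4,12): turn R to W, flip to black, move to (4,11). |black|=2
Step 2: on WHITE (4,11): turn R to N, flip to black, move to (3,11). |black|=3
Step 3: on WHITE (3,11): turn R to E, flip to black, move to (3,12). |black|=4
Step 4: on WHITE (3,12): turn R to S, flip to black, move to (4,12). |black|=5
Step 5: on BLACK (4,12): turn L to E, flip to white, move to (4,13). |black|=4
Step 6: on WHITE (4,13): turn R to S, flip to black, move to (5,13). |black|=5
Step 7: on BLACK (5,13): turn L to E, flip to white, move to (5,14). |black|=4

Answer: 4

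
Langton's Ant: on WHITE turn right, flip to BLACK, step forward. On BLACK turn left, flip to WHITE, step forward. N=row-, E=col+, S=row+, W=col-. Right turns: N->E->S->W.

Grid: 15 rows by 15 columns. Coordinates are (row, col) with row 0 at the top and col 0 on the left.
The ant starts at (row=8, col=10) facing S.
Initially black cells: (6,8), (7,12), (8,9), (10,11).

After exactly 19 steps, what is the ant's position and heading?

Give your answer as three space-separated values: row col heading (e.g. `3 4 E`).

Answer: 9 12 E

Derivation:
Step 1: on WHITE (8,10): turn R to W, flip to black, move to (8,9). |black|=5
Step 2: on BLACK (8,9): turn L to S, flip to white, move to (9,9). |black|=4
Step 3: on WHITE (9,9): turn R to W, flip to black, move to (9,8). |black|=5
Step 4: on WHITE (9,8): turn R to N, flip to black, move to (8,8). |black|=6
Step 5: on WHITE (8,8): turn R to E, flip to black, move to (8,9). |black|=7
Step 6: on WHITE (8,9): turn R to S, flip to black, move to (9,9). |black|=8
Step 7: on BLACK (9,9): turn L to E, flip to white, move to (9,10). |black|=7
Step 8: on WHITE (9,10): turn R to S, flip to black, move to (10,10). |black|=8
Step 9: on WHITE (10,10): turn R to W, flip to black, move to (10,9). |black|=9
Step 10: on WHITE (10,9): turn R to N, flip to black, move to (9,9). |black|=10
Step 11: on WHITE (9,9): turn R to E, flip to black, move to (9,10). |black|=11
Step 12: on BLACK (9,10): turn L to N, flip to white, move to (8,10). |black|=10
Step 13: on BLACK (8,10): turn L to W, flip to white, move to (8,9). |black|=9
Step 14: on BLACK (8,9): turn L to S, flip to white, move to (9,9). |black|=8
Step 15: on BLACK (9,9): turn L to E, flip to white, move to (9,10). |black|=7
Step 16: on WHITE (9,10): turn R to S, flip to black, move to (10,10). |black|=8
Step 17: on BLACK (10,10): turn L to E, flip to white, move to (10,11). |black|=7
Step 18: on BLACK (10,11): turn L to N, flip to white, move to (9,11). |black|=6
Step 19: on WHITE (9,11): turn R to E, flip to black, move to (9,12). |black|=7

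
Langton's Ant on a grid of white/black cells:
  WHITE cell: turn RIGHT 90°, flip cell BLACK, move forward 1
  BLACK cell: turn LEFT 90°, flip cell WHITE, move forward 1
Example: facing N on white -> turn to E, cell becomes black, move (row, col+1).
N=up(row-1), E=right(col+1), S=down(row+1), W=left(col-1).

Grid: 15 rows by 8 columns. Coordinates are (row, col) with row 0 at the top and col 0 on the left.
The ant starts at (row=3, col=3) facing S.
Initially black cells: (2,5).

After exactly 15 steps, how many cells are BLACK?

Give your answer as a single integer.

Answer: 10

Derivation:
Step 1: on WHITE (3,3): turn R to W, flip to black, move to (3,2). |black|=2
Step 2: on WHITE (3,2): turn R to N, flip to black, move to (2,2). |black|=3
Step 3: on WHITE (2,2): turn R to E, flip to black, move to (2,3). |black|=4
Step 4: on WHITE (2,3): turn R to S, flip to black, move to (3,3). |black|=5
Step 5: on BLACK (3,3): turn L to E, flip to white, move to (3,4). |black|=4
Step 6: on WHITE (3,4): turn R to S, flip to black, move to (4,4). |black|=5
Step 7: on WHITE (4,4): turn R to W, flip to black, move to (4,3). |black|=6
Step 8: on WHITE (4,3): turn R to N, flip to black, move to (3,3). |black|=7
Step 9: on WHITE (3,3): turn R to E, flip to black, move to (3,4). |black|=8
Step 10: on BLACK (3,4): turn L to N, flip to white, move to (2,4). |black|=7
Step 11: on WHITE (2,4): turn R to E, flip to black, move to (2,5). |black|=8
Step 12: on BLACK (2,5): turn L to N, flip to white, move to (1,5). |black|=7
Step 13: on WHITE (1,5): turn R to E, flip to black, move to (1,6). |black|=8
Step 14: on WHITE (1,6): turn R to S, flip to black, move to (2,6). |black|=9
Step 15: on WHITE (2,6): turn R to W, flip to black, move to (2,5). |black|=10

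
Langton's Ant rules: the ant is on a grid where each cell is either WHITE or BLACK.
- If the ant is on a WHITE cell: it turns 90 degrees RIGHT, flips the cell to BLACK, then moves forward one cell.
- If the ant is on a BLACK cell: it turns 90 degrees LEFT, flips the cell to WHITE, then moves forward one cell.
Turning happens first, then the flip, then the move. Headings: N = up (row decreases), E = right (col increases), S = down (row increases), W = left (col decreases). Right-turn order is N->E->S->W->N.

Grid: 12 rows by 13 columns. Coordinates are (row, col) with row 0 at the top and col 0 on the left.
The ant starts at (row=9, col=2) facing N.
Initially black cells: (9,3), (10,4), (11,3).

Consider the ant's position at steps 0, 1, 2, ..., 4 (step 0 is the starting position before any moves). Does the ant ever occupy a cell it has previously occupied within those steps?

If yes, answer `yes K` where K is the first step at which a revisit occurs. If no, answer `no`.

Step 1: on WHITE (9,2): turn R to E, flip to black, move to (9,3). |black|=4 — new cell
Step 2: on BLACK (9,3): turn L to N, flip to white, move to (8,3). |black|=3 — new cell
Step 3: on WHITE (8,3): turn R to E, flip to black, move to (8,4). |black|=4 — new cell
Step 4: on WHITE (8,4): turn R to S, flip to black, move to (9,4). |black|=5 — new cell
No revisit within 4 steps.

Answer: no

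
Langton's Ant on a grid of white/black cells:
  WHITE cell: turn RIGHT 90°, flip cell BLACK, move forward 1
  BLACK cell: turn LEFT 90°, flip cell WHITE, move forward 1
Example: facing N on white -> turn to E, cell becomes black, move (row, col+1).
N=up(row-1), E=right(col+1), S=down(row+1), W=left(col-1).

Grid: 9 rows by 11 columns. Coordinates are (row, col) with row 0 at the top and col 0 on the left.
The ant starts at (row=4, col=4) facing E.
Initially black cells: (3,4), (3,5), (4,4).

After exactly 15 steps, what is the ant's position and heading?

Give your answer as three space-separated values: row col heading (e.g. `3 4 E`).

Step 1: on BLACK (4,4): turn L to N, flip to white, move to (3,4). |black|=2
Step 2: on BLACK (3,4): turn L to W, flip to white, move to (3,3). |black|=1
Step 3: on WHITE (3,3): turn R to N, flip to black, move to (2,3). |black|=2
Step 4: on WHITE (2,3): turn R to E, flip to black, move to (2,4). |black|=3
Step 5: on WHITE (2,4): turn R to S, flip to black, move to (3,4). |black|=4
Step 6: on WHITE (3,4): turn R to W, flip to black, move to (3,3). |black|=5
Step 7: on BLACK (3,3): turn L to S, flip to white, move to (4,3). |black|=4
Step 8: on WHITE (4,3): turn R to W, flip to black, move to (4,2). |black|=5
Step 9: on WHITE (4,2): turn R to N, flip to black, move to (3,2). |black|=6
Step 10: on WHITE (3,2): turn R to E, flip to black, move to (3,3). |black|=7
Step 11: on WHITE (3,3): turn R to S, flip to black, move to (4,3). |black|=8
Step 12: on BLACK (4,3): turn L to E, flip to white, move to (4,4). |black|=7
Step 13: on WHITE (4,4): turn R to S, flip to black, move to (5,4). |black|=8
Step 14: on WHITE (5,4): turn R to W, flip to black, move to (5,3). |black|=9
Step 15: on WHITE (5,3): turn R to N, flip to black, move to (4,3). |black|=10

Answer: 4 3 N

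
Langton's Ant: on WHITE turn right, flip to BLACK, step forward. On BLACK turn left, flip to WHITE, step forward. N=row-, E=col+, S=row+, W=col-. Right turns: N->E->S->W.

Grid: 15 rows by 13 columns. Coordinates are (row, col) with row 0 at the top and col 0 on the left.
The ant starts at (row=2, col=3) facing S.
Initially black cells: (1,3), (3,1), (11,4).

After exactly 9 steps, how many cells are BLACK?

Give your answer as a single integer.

Step 1: on WHITE (2,3): turn R to W, flip to black, move to (2,2). |black|=4
Step 2: on WHITE (2,2): turn R to N, flip to black, move to (1,2). |black|=5
Step 3: on WHITE (1,2): turn R to E, flip to black, move to (1,3). |black|=6
Step 4: on BLACK (1,3): turn L to N, flip to white, move to (0,3). |black|=5
Step 5: on WHITE (0,3): turn R to E, flip to black, move to (0,4). |black|=6
Step 6: on WHITE (0,4): turn R to S, flip to black, move to (1,4). |black|=7
Step 7: on WHITE (1,4): turn R to W, flip to black, move to (1,3). |black|=8
Step 8: on WHITE (1,3): turn R to N, flip to black, move to (0,3). |black|=9
Step 9: on BLACK (0,3): turn L to W, flip to white, move to (0,2). |black|=8

Answer: 8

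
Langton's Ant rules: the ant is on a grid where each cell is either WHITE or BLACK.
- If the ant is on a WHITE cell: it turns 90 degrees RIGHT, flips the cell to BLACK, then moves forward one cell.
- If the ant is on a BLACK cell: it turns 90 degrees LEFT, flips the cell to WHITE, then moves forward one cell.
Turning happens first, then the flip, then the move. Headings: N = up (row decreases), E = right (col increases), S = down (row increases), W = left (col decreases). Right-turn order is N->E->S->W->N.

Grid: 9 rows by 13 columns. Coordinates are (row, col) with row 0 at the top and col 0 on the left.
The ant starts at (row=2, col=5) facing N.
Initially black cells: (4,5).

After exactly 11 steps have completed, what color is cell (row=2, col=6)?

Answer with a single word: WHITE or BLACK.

Answer: BLACK

Derivation:
Step 1: on WHITE (2,5): turn R to E, flip to black, move to (2,6). |black|=2
Step 2: on WHITE (2,6): turn R to S, flip to black, move to (3,6). |black|=3
Step 3: on WHITE (3,6): turn R to W, flip to black, move to (3,5). |black|=4
Step 4: on WHITE (3,5): turn R to N, flip to black, move to (2,5). |black|=5
Step 5: on BLACK (2,5): turn L to W, flip to white, move to (2,4). |black|=4
Step 6: on WHITE (2,4): turn R to N, flip to black, move to (1,4). |black|=5
Step 7: on WHITE (1,4): turn R to E, flip to black, move to (1,5). |black|=6
Step 8: on WHITE (1,5): turn R to S, flip to black, move to (2,5). |black|=7
Step 9: on WHITE (2,5): turn R to W, flip to black, move to (2,4). |black|=8
Step 10: on BLACK (2,4): turn L to S, flip to white, move to (3,4). |black|=7
Step 11: on WHITE (3,4): turn R to W, flip to black, move to (3,3). |black|=8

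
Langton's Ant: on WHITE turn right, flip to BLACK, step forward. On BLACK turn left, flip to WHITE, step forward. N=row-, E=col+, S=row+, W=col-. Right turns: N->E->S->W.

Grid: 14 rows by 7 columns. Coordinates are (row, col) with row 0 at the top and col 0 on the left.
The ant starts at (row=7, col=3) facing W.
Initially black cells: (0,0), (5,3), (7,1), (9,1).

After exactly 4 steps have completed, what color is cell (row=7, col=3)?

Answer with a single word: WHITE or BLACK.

Answer: BLACK

Derivation:
Step 1: on WHITE (7,3): turn R to N, flip to black, move to (6,3). |black|=5
Step 2: on WHITE (6,3): turn R to E, flip to black, move to (6,4). |black|=6
Step 3: on WHITE (6,4): turn R to S, flip to black, move to (7,4). |black|=7
Step 4: on WHITE (7,4): turn R to W, flip to black, move to (7,3). |black|=8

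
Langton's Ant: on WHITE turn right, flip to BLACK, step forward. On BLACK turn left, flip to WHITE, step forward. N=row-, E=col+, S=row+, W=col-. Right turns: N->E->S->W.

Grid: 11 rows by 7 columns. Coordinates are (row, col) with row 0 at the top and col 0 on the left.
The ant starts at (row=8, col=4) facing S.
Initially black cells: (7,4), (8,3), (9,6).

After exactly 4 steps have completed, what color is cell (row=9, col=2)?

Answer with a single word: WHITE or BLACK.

Answer: BLACK

Derivation:
Step 1: on WHITE (8,4): turn R to W, flip to black, move to (8,3). |black|=4
Step 2: on BLACK (8,3): turn L to S, flip to white, move to (9,3). |black|=3
Step 3: on WHITE (9,3): turn R to W, flip to black, move to (9,2). |black|=4
Step 4: on WHITE (9,2): turn R to N, flip to black, move to (8,2). |black|=5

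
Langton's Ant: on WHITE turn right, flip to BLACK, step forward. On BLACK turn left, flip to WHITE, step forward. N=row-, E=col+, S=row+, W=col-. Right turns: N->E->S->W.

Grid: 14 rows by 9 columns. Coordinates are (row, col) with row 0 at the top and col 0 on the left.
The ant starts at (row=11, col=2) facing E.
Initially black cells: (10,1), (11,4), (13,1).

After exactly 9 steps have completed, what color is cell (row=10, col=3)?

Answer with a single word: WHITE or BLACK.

Answer: BLACK

Derivation:
Step 1: on WHITE (11,2): turn R to S, flip to black, move to (12,2). |black|=4
Step 2: on WHITE (12,2): turn R to W, flip to black, move to (12,1). |black|=5
Step 3: on WHITE (12,1): turn R to N, flip to black, move to (11,1). |black|=6
Step 4: on WHITE (11,1): turn R to E, flip to black, move to (11,2). |black|=7
Step 5: on BLACK (11,2): turn L to N, flip to white, move to (10,2). |black|=6
Step 6: on WHITE (10,2): turn R to E, flip to black, move to (10,3). |black|=7
Step 7: on WHITE (10,3): turn R to S, flip to black, move to (11,3). |black|=8
Step 8: on WHITE (11,3): turn R to W, flip to black, move to (11,2). |black|=9
Step 9: on WHITE (11,2): turn R to N, flip to black, move to (10,2). |black|=10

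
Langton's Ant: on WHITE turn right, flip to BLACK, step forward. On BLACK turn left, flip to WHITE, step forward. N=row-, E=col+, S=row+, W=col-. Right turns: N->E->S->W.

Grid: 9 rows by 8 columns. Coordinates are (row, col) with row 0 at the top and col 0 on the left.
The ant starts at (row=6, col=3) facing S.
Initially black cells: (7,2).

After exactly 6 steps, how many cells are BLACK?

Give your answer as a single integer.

Answer: 5

Derivation:
Step 1: on WHITE (6,3): turn R to W, flip to black, move to (6,2). |black|=2
Step 2: on WHITE (6,2): turn R to N, flip to black, move to (5,2). |black|=3
Step 3: on WHITE (5,2): turn R to E, flip to black, move to (5,3). |black|=4
Step 4: on WHITE (5,3): turn R to S, flip to black, move to (6,3). |black|=5
Step 5: on BLACK (6,3): turn L to E, flip to white, move to (6,4). |black|=4
Step 6: on WHITE (6,4): turn R to S, flip to black, move to (7,4). |black|=5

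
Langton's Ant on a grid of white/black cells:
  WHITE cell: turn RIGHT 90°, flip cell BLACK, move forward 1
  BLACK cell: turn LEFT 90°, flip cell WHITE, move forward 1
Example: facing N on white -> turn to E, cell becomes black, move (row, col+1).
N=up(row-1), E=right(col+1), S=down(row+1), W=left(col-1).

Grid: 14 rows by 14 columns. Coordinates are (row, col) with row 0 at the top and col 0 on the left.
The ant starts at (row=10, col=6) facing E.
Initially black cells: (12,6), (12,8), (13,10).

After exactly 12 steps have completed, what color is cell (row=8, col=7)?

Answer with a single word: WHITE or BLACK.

Answer: WHITE

Derivation:
Step 1: on WHITE (10,6): turn R to S, flip to black, move to (11,6). |black|=4
Step 2: on WHITE (11,6): turn R to W, flip to black, move to (11,5). |black|=5
Step 3: on WHITE (11,5): turn R to N, flip to black, move to (10,5). |black|=6
Step 4: on WHITE (10,5): turn R to E, flip to black, move to (10,6). |black|=7
Step 5: on BLACK (10,6): turn L to N, flip to white, move to (9,6). |black|=6
Step 6: on WHITE (9,6): turn R to E, flip to black, move to (9,7). |black|=7
Step 7: on WHITE (9,7): turn R to S, flip to black, move to (10,7). |black|=8
Step 8: on WHITE (10,7): turn R to W, flip to black, move to (10,6). |black|=9
Step 9: on WHITE (10,6): turn R to N, flip to black, move to (9,6). |black|=10
Step 10: on BLACK (9,6): turn L to W, flip to white, move to (9,5). |black|=9
Step 11: on WHITE (9,5): turn R to N, flip to black, move to (8,5). |black|=10
Step 12: on WHITE (8,5): turn R to E, flip to black, move to (8,6). |black|=11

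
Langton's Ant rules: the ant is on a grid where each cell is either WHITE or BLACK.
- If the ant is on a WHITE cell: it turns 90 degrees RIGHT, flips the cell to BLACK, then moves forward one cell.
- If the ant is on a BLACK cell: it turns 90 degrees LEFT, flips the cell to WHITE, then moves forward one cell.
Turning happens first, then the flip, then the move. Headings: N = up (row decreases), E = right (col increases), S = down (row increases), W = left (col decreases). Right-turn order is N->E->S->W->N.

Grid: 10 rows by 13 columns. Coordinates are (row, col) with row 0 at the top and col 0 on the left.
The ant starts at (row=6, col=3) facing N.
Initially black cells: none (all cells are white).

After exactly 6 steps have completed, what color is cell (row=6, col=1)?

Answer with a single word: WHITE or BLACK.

Answer: WHITE

Derivation:
Step 1: on WHITE (6,3): turn R to E, flip to black, move to (6,4). |black|=1
Step 2: on WHITE (6,4): turn R to S, flip to black, move to (7,4). |black|=2
Step 3: on WHITE (7,4): turn R to W, flip to black, move to (7,3). |black|=3
Step 4: on WHITE (7,3): turn R to N, flip to black, move to (6,3). |black|=4
Step 5: on BLACK (6,3): turn L to W, flip to white, move to (6,2). |black|=3
Step 6: on WHITE (6,2): turn R to N, flip to black, move to (5,2). |black|=4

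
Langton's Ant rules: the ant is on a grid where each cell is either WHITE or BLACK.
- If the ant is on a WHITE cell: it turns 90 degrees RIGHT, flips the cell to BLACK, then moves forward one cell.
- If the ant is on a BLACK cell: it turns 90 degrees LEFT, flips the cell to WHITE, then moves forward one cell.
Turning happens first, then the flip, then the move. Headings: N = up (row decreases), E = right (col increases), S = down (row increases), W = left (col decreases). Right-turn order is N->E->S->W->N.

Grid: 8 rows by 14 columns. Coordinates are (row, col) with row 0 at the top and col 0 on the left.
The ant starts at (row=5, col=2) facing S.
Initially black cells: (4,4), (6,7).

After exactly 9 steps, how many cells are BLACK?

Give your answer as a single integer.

Answer: 9

Derivation:
Step 1: on WHITE (5,2): turn R to W, flip to black, move to (5,1). |black|=3
Step 2: on WHITE (5,1): turn R to N, flip to black, move to (4,1). |black|=4
Step 3: on WHITE (4,1): turn R to E, flip to black, move to (4,2). |black|=5
Step 4: on WHITE (4,2): turn R to S, flip to black, move to (5,2). |black|=6
Step 5: on BLACK (5,2): turn L to E, flip to white, move to (5,3). |black|=5
Step 6: on WHITE (5,3): turn R to S, flip to black, move to (6,3). |black|=6
Step 7: on WHITE (6,3): turn R to W, flip to black, move to (6,2). |black|=7
Step 8: on WHITE (6,2): turn R to N, flip to black, move to (5,2). |black|=8
Step 9: on WHITE (5,2): turn R to E, flip to black, move to (5,3). |black|=9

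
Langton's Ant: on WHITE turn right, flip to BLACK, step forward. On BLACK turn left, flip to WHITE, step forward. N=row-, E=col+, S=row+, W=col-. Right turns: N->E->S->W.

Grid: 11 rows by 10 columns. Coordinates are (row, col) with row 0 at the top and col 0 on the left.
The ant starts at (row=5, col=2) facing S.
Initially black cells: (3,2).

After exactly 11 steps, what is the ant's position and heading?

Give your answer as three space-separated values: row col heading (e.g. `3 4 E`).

Step 1: on WHITE (5,2): turn R to W, flip to black, move to (5,1). |black|=2
Step 2: on WHITE (5,1): turn R to N, flip to black, move to (4,1). |black|=3
Step 3: on WHITE (4,1): turn R to E, flip to black, move to (4,2). |black|=4
Step 4: on WHITE (4,2): turn R to S, flip to black, move to (5,2). |black|=5
Step 5: on BLACK (5,2): turn L to E, flip to white, move to (5,3). |black|=4
Step 6: on WHITE (5,3): turn R to S, flip to black, move to (6,3). |black|=5
Step 7: on WHITE (6,3): turn R to W, flip to black, move to (6,2). |black|=6
Step 8: on WHITE (6,2): turn R to N, flip to black, move to (5,2). |black|=7
Step 9: on WHITE (5,2): turn R to E, flip to black, move to (5,3). |black|=8
Step 10: on BLACK (5,3): turn L to N, flip to white, move to (4,3). |black|=7
Step 11: on WHITE (4,3): turn R to E, flip to black, move to (4,4). |black|=8

Answer: 4 4 E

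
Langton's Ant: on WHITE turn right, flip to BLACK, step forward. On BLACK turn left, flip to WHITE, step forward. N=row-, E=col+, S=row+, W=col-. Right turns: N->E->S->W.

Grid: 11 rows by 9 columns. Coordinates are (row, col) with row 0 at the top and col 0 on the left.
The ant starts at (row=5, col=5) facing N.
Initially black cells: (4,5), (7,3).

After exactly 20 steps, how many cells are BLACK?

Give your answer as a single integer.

Answer: 10

Derivation:
Step 1: on WHITE (5,5): turn R to E, flip to black, move to (5,6). |black|=3
Step 2: on WHITE (5,6): turn R to S, flip to black, move to (6,6). |black|=4
Step 3: on WHITE (6,6): turn R to W, flip to black, move to (6,5). |black|=5
Step 4: on WHITE (6,5): turn R to N, flip to black, move to (5,5). |black|=6
Step 5: on BLACK (5,5): turn L to W, flip to white, move to (5,4). |black|=5
Step 6: on WHITE (5,4): turn R to N, flip to black, move to (4,4). |black|=6
Step 7: on WHITE (4,4): turn R to E, flip to black, move to (4,5). |black|=7
Step 8: on BLACK (4,5): turn L to N, flip to white, move to (3,5). |black|=6
Step 9: on WHITE (3,5): turn R to E, flip to black, move to (3,6). |black|=7
Step 10: on WHITE (3,6): turn R to S, flip to black, move to (4,6). |black|=8
Step 11: on WHITE (4,6): turn R to W, flip to black, move to (4,5). |black|=9
Step 12: on WHITE (4,5): turn R to N, flip to black, move to (3,5). |black|=10
Step 13: on BLACK (3,5): turn L to W, flip to white, move to (3,4). |black|=9
Step 14: on WHITE (3,4): turn R to N, flip to black, move to (2,4). |black|=10
Step 15: on WHITE (2,4): turn R to E, flip to black, move to (2,5). |black|=11
Step 16: on WHITE (2,5): turn R to S, flip to black, move to (3,5). |black|=12
Step 17: on WHITE (3,5): turn R to W, flip to black, move to (3,4). |black|=13
Step 18: on BLACK (3,4): turn L to S, flip to white, move to (4,4). |black|=12
Step 19: on BLACK (4,4): turn L to E, flip to white, move to (4,5). |black|=11
Step 20: on BLACK (4,5): turn L to N, flip to white, move to (3,5). |black|=10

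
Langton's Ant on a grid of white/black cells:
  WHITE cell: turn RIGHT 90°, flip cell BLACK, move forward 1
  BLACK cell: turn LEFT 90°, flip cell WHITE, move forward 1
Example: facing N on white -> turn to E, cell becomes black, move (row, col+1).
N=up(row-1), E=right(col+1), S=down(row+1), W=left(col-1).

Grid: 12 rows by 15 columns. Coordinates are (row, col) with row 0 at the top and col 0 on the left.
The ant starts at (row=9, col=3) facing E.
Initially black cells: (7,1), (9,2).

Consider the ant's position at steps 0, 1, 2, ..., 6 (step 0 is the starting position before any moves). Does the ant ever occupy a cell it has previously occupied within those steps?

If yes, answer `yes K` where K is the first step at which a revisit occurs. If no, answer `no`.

Step 1: on WHITE (9,3): turn R to S, flip to black, move to (10,3). |black|=3 — new cell
Step 2: on WHITE (10,3): turn R to W, flip to black, move to (10,2). |black|=4 — new cell
Step 3: on WHITE (10,2): turn R to N, flip to black, move to (9,2). |black|=5 — new cell
Step 4: on BLACK (9,2): turn L to W, flip to white, move to (9,1). |black|=4 — new cell
Step 5: on WHITE (9,1): turn R to N, flip to black, move to (8,1). |black|=5 — new cell
Step 6: on WHITE (8,1): turn R to E, flip to black, move to (8,2). |black|=6 — new cell
No revisit within 6 steps.

Answer: no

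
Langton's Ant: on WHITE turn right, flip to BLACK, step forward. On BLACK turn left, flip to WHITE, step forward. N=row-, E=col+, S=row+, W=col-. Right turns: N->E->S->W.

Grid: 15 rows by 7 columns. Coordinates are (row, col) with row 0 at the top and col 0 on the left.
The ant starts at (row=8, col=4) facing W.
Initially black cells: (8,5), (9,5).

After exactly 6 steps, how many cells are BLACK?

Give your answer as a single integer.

Step 1: on WHITE (8,4): turn R to N, flip to black, move to (7,4). |black|=3
Step 2: on WHITE (7,4): turn R to E, flip to black, move to (7,5). |black|=4
Step 3: on WHITE (7,5): turn R to S, flip to black, move to (8,5). |black|=5
Step 4: on BLACK (8,5): turn L to E, flip to white, move to (8,6). |black|=4
Step 5: on WHITE (8,6): turn R to S, flip to black, move to (9,6). |black|=5
Step 6: on WHITE (9,6): turn R to W, flip to black, move to (9,5). |black|=6

Answer: 6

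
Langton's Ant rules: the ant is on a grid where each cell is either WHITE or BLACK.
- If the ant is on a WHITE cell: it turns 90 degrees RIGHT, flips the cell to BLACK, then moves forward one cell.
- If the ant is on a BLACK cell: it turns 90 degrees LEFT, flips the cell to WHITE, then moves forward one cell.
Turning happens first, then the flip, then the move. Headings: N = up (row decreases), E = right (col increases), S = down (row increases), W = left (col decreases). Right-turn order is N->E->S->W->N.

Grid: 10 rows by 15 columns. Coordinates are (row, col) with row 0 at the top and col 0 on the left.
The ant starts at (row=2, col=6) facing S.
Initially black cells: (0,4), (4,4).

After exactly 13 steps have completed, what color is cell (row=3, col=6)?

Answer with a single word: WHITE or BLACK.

Step 1: on WHITE (2,6): turn R to W, flip to black, move to (2,5). |black|=3
Step 2: on WHITE (2,5): turn R to N, flip to black, move to (1,5). |black|=4
Step 3: on WHITE (1,5): turn R to E, flip to black, move to (1,6). |black|=5
Step 4: on WHITE (1,6): turn R to S, flip to black, move to (2,6). |black|=6
Step 5: on BLACK (2,6): turn L to E, flip to white, move to (2,7). |black|=5
Step 6: on WHITE (2,7): turn R to S, flip to black, move to (3,7). |black|=6
Step 7: on WHITE (3,7): turn R to W, flip to black, move to (3,6). |black|=7
Step 8: on WHITE (3,6): turn R to N, flip to black, move to (2,6). |black|=8
Step 9: on WHITE (2,6): turn R to E, flip to black, move to (2,7). |black|=9
Step 10: on BLACK (2,7): turn L to N, flip to white, move to (1,7). |black|=8
Step 11: on WHITE (1,7): turn R to E, flip to black, move to (1,8). |black|=9
Step 12: on WHITE (1,8): turn R to S, flip to black, move to (2,8). |black|=10
Step 13: on WHITE (2,8): turn R to W, flip to black, move to (2,7). |black|=11

Answer: BLACK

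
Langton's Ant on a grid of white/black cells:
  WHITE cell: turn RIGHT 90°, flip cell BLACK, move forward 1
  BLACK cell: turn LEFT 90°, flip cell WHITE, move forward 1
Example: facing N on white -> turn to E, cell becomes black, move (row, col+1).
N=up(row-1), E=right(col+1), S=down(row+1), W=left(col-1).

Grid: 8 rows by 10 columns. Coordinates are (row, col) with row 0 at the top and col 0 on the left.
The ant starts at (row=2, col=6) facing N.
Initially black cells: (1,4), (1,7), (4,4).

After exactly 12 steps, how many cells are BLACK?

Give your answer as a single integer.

Step 1: on WHITE (2,6): turn R to E, flip to black, move to (2,7). |black|=4
Step 2: on WHITE (2,7): turn R to S, flip to black, move to (3,7). |black|=5
Step 3: on WHITE (3,7): turn R to W, flip to black, move to (3,6). |black|=6
Step 4: on WHITE (3,6): turn R to N, flip to black, move to (2,6). |black|=7
Step 5: on BLACK (2,6): turn L to W, flip to white, move to (2,5). |black|=6
Step 6: on WHITE (2,5): turn R to N, flip to black, move to (1,5). |black|=7
Step 7: on WHITE (1,5): turn R to E, flip to black, move to (1,6). |black|=8
Step 8: on WHITE (1,6): turn R to S, flip to black, move to (2,6). |black|=9
Step 9: on WHITE (2,6): turn R to W, flip to black, move to (2,5). |black|=10
Step 10: on BLACK (2,5): turn L to S, flip to white, move to (3,5). |black|=9
Step 11: on WHITE (3,5): turn R to W, flip to black, move to (3,4). |black|=10
Step 12: on WHITE (3,4): turn R to N, flip to black, move to (2,4). |black|=11

Answer: 11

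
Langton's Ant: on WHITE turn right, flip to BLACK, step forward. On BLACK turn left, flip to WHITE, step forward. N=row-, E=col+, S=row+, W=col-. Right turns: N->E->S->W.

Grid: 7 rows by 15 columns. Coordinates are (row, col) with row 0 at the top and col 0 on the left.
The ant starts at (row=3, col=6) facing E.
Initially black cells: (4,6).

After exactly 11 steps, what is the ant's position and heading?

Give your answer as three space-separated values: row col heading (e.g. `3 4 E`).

Step 1: on WHITE (3,6): turn R to S, flip to black, move to (4,6). |black|=2
Step 2: on BLACK (4,6): turn L to E, flip to white, move to (4,7). |black|=1
Step 3: on WHITE (4,7): turn R to S, flip to black, move to (5,7). |black|=2
Step 4: on WHITE (5,7): turn R to W, flip to black, move to (5,6). |black|=3
Step 5: on WHITE (5,6): turn R to N, flip to black, move to (4,6). |black|=4
Step 6: on WHITE (4,6): turn R to E, flip to black, move to (4,7). |black|=5
Step 7: on BLACK (4,7): turn L to N, flip to white, move to (3,7). |black|=4
Step 8: on WHITE (3,7): turn R to E, flip to black, move to (3,8). |black|=5
Step 9: on WHITE (3,8): turn R to S, flip to black, move to (4,8). |black|=6
Step 10: on WHITE (4,8): turn R to W, flip to black, move to (4,7). |black|=7
Step 11: on WHITE (4,7): turn R to N, flip to black, move to (3,7). |black|=8

Answer: 3 7 N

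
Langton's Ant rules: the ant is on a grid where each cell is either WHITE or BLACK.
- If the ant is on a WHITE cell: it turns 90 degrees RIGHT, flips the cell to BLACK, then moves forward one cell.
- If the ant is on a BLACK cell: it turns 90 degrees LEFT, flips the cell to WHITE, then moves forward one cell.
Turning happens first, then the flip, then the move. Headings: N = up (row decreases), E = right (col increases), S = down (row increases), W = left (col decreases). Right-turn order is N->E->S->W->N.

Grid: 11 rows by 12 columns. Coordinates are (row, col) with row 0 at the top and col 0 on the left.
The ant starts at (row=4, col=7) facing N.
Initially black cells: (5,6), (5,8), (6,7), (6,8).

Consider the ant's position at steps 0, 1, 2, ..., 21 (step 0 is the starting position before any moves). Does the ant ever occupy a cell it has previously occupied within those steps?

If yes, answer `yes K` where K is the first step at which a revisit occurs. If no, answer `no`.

Step 1: on WHITE (4,7): turn R to E, flip to black, move to (4,8). |black|=5 — new cell
Step 2: on WHITE (4,8): turn R to S, flip to black, move to (5,8). |black|=6 — new cell
Step 3: on BLACK (5,8): turn L to E, flip to white, move to (5,9). |black|=5 — new cell
Step 4: on WHITE (5,9): turn R to S, flip to black, move to (6,9). |black|=6 — new cell
Step 5: on WHITE (6,9): turn R to W, flip to black, move to (6,8). |black|=7 — new cell
Step 6: on BLACK (6,8): turn L to S, flip to white, move to (7,8). |black|=6 — new cell
Step 7: on WHITE (7,8): turn R to W, flip to black, move to (7,7). |black|=7 — new cell
Step 8: on WHITE (7,7): turn R to N, flip to black, move to (6,7). |black|=8 — new cell
Step 9: on BLACK (6,7): turn L to W, flip to white, move to (6,6). |black|=7 — new cell
Step 10: on WHITE (6,6): turn R to N, flip to black, move to (5,6). |black|=8 — new cell
Step 11: on BLACK (5,6): turn L to W, flip to white, move to (5,5). |black|=7 — new cell
Step 12: on WHITE (5,5): turn R to N, flip to black, move to (4,5). |black|=8 — new cell
Step 13: on WHITE (4,5): turn R to E, flip to black, move to (4,6). |black|=9 — new cell
Step 14: on WHITE (4,6): turn R to S, flip to black, move to (5,6). |black|=10 — REVISIT

Answer: yes 14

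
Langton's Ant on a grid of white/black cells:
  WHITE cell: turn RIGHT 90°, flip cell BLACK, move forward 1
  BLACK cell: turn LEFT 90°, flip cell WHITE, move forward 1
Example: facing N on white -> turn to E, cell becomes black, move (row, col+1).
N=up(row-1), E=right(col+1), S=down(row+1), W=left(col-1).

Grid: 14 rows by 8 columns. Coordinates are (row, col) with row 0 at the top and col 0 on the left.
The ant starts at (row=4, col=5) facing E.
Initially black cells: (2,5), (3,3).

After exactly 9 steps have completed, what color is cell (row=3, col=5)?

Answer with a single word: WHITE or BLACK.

Step 1: on WHITE (4,5): turn R to S, flip to black, move to (5,5). |black|=3
Step 2: on WHITE (5,5): turn R to W, flip to black, move to (5,4). |black|=4
Step 3: on WHITE (5,4): turn R to N, flip to black, move to (4,4). |black|=5
Step 4: on WHITE (4,4): turn R to E, flip to black, move to (4,5). |black|=6
Step 5: on BLACK (4,5): turn L to N, flip to white, move to (3,5). |black|=5
Step 6: on WHITE (3,5): turn R to E, flip to black, move to (3,6). |black|=6
Step 7: on WHITE (3,6): turn R to S, flip to black, move to (4,6). |black|=7
Step 8: on WHITE (4,6): turn R to W, flip to black, move to (4,5). |black|=8
Step 9: on WHITE (4,5): turn R to N, flip to black, move to (3,5). |black|=9

Answer: BLACK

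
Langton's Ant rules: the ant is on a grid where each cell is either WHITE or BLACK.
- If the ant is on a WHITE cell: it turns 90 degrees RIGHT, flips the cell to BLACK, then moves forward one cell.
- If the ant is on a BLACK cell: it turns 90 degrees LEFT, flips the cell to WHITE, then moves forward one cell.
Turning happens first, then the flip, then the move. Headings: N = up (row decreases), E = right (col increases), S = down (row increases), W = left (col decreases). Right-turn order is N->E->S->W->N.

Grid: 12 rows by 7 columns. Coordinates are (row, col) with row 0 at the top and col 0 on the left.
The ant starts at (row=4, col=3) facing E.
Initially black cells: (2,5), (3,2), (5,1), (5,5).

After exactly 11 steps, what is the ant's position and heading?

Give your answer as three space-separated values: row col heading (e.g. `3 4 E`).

Answer: 4 2 S

Derivation:
Step 1: on WHITE (4,3): turn R to S, flip to black, move to (5,3). |black|=5
Step 2: on WHITE (5,3): turn R to W, flip to black, move to (5,2). |black|=6
Step 3: on WHITE (5,2): turn R to N, flip to black, move to (4,2). |black|=7
Step 4: on WHITE (4,2): turn R to E, flip to black, move to (4,3). |black|=8
Step 5: on BLACK (4,3): turn L to N, flip to white, move to (3,3). |black|=7
Step 6: on WHITE (3,3): turn R to E, flip to black, move to (3,4). |black|=8
Step 7: on WHITE (3,4): turn R to S, flip to black, move to (4,4). |black|=9
Step 8: on WHITE (4,4): turn R to W, flip to black, move to (4,3). |black|=10
Step 9: on WHITE (4,3): turn R to N, flip to black, move to (3,3). |black|=11
Step 10: on BLACK (3,3): turn L to W, flip to white, move to (3,2). |black|=10
Step 11: on BLACK (3,2): turn L to S, flip to white, move to (4,2). |black|=9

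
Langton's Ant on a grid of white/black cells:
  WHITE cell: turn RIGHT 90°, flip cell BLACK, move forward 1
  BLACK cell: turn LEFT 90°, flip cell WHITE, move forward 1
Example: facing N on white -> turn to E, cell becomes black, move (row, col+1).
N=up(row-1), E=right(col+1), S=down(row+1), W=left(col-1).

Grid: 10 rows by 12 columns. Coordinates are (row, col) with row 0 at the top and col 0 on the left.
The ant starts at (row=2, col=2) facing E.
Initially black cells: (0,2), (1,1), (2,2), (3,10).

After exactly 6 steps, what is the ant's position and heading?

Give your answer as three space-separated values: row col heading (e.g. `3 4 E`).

Step 1: on BLACK (2,2): turn L to N, flip to white, move to (1,2). |black|=3
Step 2: on WHITE (1,2): turn R to E, flip to black, move to (1,3). |black|=4
Step 3: on WHITE (1,3): turn R to S, flip to black, move to (2,3). |black|=5
Step 4: on WHITE (2,3): turn R to W, flip to black, move to (2,2). |black|=6
Step 5: on WHITE (2,2): turn R to N, flip to black, move to (1,2). |black|=7
Step 6: on BLACK (1,2): turn L to W, flip to white, move to (1,1). |black|=6

Answer: 1 1 W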